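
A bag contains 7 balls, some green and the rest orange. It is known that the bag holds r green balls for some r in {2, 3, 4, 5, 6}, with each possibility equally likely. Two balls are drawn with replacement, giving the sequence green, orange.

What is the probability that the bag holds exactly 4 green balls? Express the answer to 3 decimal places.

0.240

Compute the likelihood of the observed sequence for each case: P(data | r = 2) = (2/7)(5/7) = 10/49; P(data | r = 3) = (3/7)(4/7) = 12/49; P(data | r = 4) = (4/7)(3/7) = 12/49; P(data | r = 5) = (5/7)(2/7) = 10/49; P(data | r = 6) = (6/7)(1/7) = 6/49.
Multiplying each by its prior: 1/5 · 10/49 = 2/49, 1/5 · 12/49 = 12/245, 1/5 · 12/49 = 12/245, 1/5 · 10/49 = 2/49, 1/5 · 6/49 = 6/245; these sum to 10/49.
Hence P(r = 4 | data) = (12/245) / (10/49) = 6/25.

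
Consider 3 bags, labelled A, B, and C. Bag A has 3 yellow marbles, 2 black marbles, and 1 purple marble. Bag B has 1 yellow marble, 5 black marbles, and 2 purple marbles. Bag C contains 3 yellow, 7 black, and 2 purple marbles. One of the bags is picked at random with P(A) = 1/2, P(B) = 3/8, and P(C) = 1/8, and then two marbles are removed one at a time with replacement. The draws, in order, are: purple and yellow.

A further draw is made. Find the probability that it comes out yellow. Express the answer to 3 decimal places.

0.403

For each hypothesis, P(data | H) works out to: P(data | bag A) = (1/6)(3/6) = 1/12; P(data | bag B) = (2/8)(1/8) = 1/32; P(data | bag C) = (2/12)(3/12) = 1/24.
The prior-weighted likelihoods are 1/2 · 1/12 = 1/24, 3/8 · 1/32 = 3/256, 1/8 · 1/24 = 1/192; these sum to 15/256.
Normalising, the posterior is P(bag A | data) = 32/45, P(bag B | data) = 1/5, P(bag C | data) = 4/45.
The predictive probability is P(yellow next | data) = (1/2)(32/45) + (1/8)(1/5) + (1/4)(4/45) = 29/72.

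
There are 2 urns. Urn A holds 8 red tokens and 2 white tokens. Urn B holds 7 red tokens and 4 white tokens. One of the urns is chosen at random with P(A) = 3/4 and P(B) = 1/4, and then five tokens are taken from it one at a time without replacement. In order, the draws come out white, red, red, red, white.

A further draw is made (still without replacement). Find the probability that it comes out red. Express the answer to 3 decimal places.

0.865

For each hypothesis, P(data | H) works out to: P(data | urn A) = (2/10)(8/9)(7/8)(6/7)(1/6) = 0.022222; P(data | urn B) = (4/11)(7/10)(6/9)(5/8)(3/7) = 0.045455.
Multiplying each by its prior: 3/4 · 0.022222 = 0.016667, 1/4 · 0.045455 = 0.011364; these sum to 0.02803.
Dividing through by the total gives posterior P(urn A | data) = 0.59459, P(urn B | data) = 0.40541.
Averaging over the posterior, P(red next | data) = (1)(0.59459) + (2/3)(0.40541) = 0.86486.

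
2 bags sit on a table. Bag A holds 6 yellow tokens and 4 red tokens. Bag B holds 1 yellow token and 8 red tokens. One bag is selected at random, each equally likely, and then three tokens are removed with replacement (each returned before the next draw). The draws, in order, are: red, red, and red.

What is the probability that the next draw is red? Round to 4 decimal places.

0.8481

The likelihood of the observed sequence under each hypothesis: P(data | bag A) = (4/10)(4/10)(4/10) = 0.064; P(data | bag B) = (8/9)(8/9)(8/9) = 0.70233.
Multiplying each by its prior: 1/2 · 0.064 = 0.032, 1/2 · 0.70233 = 0.35117; with total 0.38317.
The posterior is then P(bag A | data) = 0.083515, P(bag B | data) = 0.91649.
So P(red next | data) = Σ P(red next | H) P(H | data) = (2/5)(0.083515) + (8/9)(0.91649) = 0.84806.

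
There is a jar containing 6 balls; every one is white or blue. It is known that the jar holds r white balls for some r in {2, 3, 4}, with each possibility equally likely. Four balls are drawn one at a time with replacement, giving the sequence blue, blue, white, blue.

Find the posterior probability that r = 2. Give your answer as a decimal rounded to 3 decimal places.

0.531

Under each hypothesis, the probability of the observed sequence is: P(data | r = 2) = (4/6)(4/6)(2/6)(4/6) = 0.098765; P(data | r = 3) = (3/6)(3/6)(3/6)(3/6) = 0.0625; P(data | r = 4) = (2/6)(2/6)(4/6)(2/6) = 0.024691.
Multiplying each by its prior: 1/3 · 0.098765 = 0.032922, 1/3 · 0.0625 = 0.020833, 1/3 · 0.024691 = 0.0082305; summing to 0.061986.
Therefore the posterior P(r = 2 | data) = (0.032922) / (0.061986) = 0.53112.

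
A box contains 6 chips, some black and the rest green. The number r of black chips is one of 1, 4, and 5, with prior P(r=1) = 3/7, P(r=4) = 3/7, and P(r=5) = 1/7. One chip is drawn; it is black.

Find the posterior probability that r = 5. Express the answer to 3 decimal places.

0.250

Compute the likelihood of this draw for each case: P(data | r = 1) = (1/6) = 1/6; P(data | r = 4) = (4/6) = 2/3; P(data | r = 5) = (5/6) = 5/6.
Multiplying each by its prior: 3/7 · 1/6 = 1/14, 3/7 · 2/3 = 2/7, 1/7 · 5/6 = 5/42; with total 10/21.
So P(r = 5 | data) = (5/42) / (10/21) = 1/4.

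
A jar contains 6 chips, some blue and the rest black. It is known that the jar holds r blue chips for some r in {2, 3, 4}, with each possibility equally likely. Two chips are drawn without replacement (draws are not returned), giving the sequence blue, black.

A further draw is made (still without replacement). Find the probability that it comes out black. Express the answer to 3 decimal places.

0.500

For each hypothesis, P(data | H) works out to: P(data | r = 2) = (2/6)(4/5) = 4/15; P(data | r = 3) = (3/6)(3/5) = 3/10; P(data | r = 4) = (4/6)(2/5) = 4/15.
The prior-weighted likelihoods are 1/3 · 4/15 = 4/45, 1/3 · 3/10 = 1/10, 1/3 · 4/15 = 4/45; these sum to 5/18.
Normalising, the posterior is P(r = 2 | data) = 8/25, P(r = 3 | data) = 9/25, P(r = 4 | data) = 8/25.
The predictive probability is P(black next | data) = (3/4)(8/25) + (1/2)(9/25) + (1/4)(8/25) = 1/2.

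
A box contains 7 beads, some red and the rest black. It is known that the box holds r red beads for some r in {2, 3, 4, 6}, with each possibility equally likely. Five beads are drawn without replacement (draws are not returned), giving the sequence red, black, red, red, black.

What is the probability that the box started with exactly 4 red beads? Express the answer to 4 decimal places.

0.6667

For each hypothesis, P(data | H) works out to: P(data | r = 2) = (2/7)(5/6)(1/5)(0/4) = 0; P(data | r = 3) = (3/7)(4/6)(2/5)(1/4)(3/3) = 1/35; P(data | r = 4) = (4/7)(3/6)(3/5)(2/4)(2/3) = 2/35; P(data | r = 6) = (6/7)(1/6)(5/5)(4/4)(0/3) = 0.
Multiplying each by its prior: 1/4 · 0 = 0, 1/4 · 1/35 = 1/140, 1/4 · 2/35 = 1/70, 1/4 · 0 = 0; summing to 3/140.
Hence P(r = 4 | data) = (1/70) / (3/140) = 2/3.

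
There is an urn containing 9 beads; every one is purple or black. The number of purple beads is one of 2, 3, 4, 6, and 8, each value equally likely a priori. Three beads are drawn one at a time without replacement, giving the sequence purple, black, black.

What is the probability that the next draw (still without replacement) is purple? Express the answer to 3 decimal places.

For each hypothesis, P(data | H) works out to: P(data | r = 2) = (2/9)(7/8)(6/7) = 1/6; P(data | r = 3) = (3/9)(6/8)(5/7) = 5/28; P(data | r = 4) = (4/9)(5/8)(4/7) = 10/63; P(data | r = 6) = (6/9)(3/8)(2/7) = 1/14; P(data | r = 8) = (8/9)(1/8)(0/7) = 0.
The prior-weighted likelihoods are 1/5 · 1/6 = 1/30, 1/5 · 5/28 = 1/28, 1/5 · 10/63 = 2/63, 1/5 · 1/14 = 1/70, 1/5 · 0 = 0; with total 29/252.
The posterior is then P(r = 2 | data) = 42/145, P(r = 3 | data) = 9/29, P(r = 4 | data) = 8/29, P(r = 6 | data) = 18/145, P(r = 8 | data) = 0.
Averaging over the posterior, P(purple next | data) = (1/6)(42/145) + (1/3)(9/29) + (1/2)(8/29) + (5/6)(18/145) = 57/145.

0.393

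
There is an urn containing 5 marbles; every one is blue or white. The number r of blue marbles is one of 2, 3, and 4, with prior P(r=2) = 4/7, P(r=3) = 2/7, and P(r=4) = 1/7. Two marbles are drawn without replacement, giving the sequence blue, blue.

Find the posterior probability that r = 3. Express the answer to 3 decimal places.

The likelihood of the observed sequence under each hypothesis: P(data | r = 2) = (2/5)(1/4) = 1/10; P(data | r = 3) = (3/5)(2/4) = 3/10; P(data | r = 4) = (4/5)(3/4) = 3/5.
Multiplying each by its prior: 4/7 · 1/10 = 2/35, 2/7 · 3/10 = 3/35, 1/7 · 3/5 = 3/35; with total 8/35.
So P(r = 3 | data) = (3/35) / (8/35) = 3/8.

0.375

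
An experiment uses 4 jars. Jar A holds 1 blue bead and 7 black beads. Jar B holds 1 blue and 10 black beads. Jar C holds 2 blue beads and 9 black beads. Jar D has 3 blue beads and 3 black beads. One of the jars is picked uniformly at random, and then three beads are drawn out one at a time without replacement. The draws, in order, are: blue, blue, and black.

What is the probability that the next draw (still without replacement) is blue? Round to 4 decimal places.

0.2973

Under each hypothesis, the probability of the observed sequence is: P(data | jar A) = (1/8)(0/7) = 0; P(data | jar B) = (1/11)(0/10) = 0; P(data | jar C) = (2/11)(1/10)(9/9) = 1/55; P(data | jar D) = (3/6)(2/5)(3/4) = 3/20.
Multiplying each by its prior: 1/4 · 0 = 0, 1/4 · 0 = 0, 1/4 · 1/55 = 1/220, 1/4 · 3/20 = 3/80; these sum to 37/880.
Normalising, the posterior is P(jar A | data) = 0, P(jar B | data) = 0, P(jar C | data) = 4/37, P(jar D | data) = 33/37.
So P(blue next | data) = Σ P(blue next | H) P(H | data) = (0)(4/37) + (1/3)(33/37) = 11/37.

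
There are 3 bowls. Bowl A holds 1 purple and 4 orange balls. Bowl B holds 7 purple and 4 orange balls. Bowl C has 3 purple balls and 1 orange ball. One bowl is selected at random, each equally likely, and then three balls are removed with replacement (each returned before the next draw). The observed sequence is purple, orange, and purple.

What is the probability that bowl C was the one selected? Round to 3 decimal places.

0.440

The likelihood of the observed sequence under each hypothesis: P(data | bowl A) = (1/5)(4/5)(1/5) = 0.032; P(data | bowl B) = (7/11)(4/11)(7/11) = 0.14726; P(data | bowl C) = (3/4)(1/4)(3/4) = 0.14062.
Weighting by the prior gives 1/3 · 0.032 = 0.010667, 1/3 · 0.14726 = 0.049086, 1/3 · 0.14062 = 0.046875; these sum to 0.10663.
So P(bowl C | data) = (0.046875) / (0.10663) = 0.43961.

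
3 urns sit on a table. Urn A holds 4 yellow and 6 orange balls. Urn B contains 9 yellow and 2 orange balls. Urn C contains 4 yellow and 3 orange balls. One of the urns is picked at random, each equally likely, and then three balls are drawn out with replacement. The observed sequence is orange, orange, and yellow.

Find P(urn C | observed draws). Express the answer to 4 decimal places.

0.3803

Under each hypothesis, the probability of the observed sequence is: P(data | urn A) = (6/10)(6/10)(4/10) = 0.144; P(data | urn B) = (2/11)(2/11)(9/11) = 0.027047; P(data | urn C) = (3/7)(3/7)(4/7) = 0.10496.
Weighting by the prior gives 1/3 · 0.144 = 0.048, 1/3 · 0.027047 = 0.0090158, 1/3 · 0.10496 = 0.034985; summing to 0.092001.
So P(urn C | data) = (0.034985) / (0.092001) = 0.38027.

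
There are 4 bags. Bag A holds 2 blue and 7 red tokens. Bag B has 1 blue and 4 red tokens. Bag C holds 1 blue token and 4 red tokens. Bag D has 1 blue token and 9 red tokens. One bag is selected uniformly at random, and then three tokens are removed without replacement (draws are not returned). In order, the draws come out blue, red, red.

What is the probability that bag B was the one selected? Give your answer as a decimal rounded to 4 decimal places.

For each hypothesis, P(data | H) works out to: P(data | bag A) = (2/9)(7/8)(6/7) = 1/6; P(data | bag B) = (1/5)(4/4)(3/3) = 1/5; P(data | bag C) = (1/5)(4/4)(3/3) = 1/5; P(data | bag D) = (1/10)(9/9)(8/8) = 1/10.
The prior-weighted likelihoods are 1/4 · 1/6 = 1/24, 1/4 · 1/5 = 1/20, 1/4 · 1/5 = 1/20, 1/4 · 1/10 = 1/40; these sum to 1/6.
So P(bag B | data) = (1/20) / (1/6) = 3/10.

0.3000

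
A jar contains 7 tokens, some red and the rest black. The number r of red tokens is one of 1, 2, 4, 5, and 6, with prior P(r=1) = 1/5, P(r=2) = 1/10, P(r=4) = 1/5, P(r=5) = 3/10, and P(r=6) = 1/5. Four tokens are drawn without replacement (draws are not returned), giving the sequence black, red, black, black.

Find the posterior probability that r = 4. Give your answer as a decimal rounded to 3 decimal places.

0.118

Compute the likelihood of the observed sequence for each case: P(data | r = 1) = (6/7)(1/6)(5/5)(4/4) = 1/7; P(data | r = 2) = (5/7)(2/6)(4/5)(3/4) = 1/7; P(data | r = 4) = (3/7)(4/6)(2/5)(1/4) = 1/35; P(data | r = 5) = (2/7)(5/6)(1/5)(0/4) = 0; P(data | r = 6) = (1/7)(6/6)(0/5) = 0.
Multiplying each by its prior: 1/5 · 1/7 = 1/35, 1/10 · 1/7 = 1/70, 1/5 · 1/35 = 1/175, 3/10 · 0 = 0, 1/5 · 0 = 0; summing to 17/350.
Hence P(r = 4 | data) = (1/175) / (17/350) = 2/17.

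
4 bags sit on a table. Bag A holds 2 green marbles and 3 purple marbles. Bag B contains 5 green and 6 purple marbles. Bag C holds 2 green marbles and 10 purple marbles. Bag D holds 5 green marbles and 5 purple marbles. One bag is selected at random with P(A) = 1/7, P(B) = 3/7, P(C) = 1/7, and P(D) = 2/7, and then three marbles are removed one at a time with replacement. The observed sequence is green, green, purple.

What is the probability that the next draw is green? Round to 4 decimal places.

The likelihood of the observed sequence under each hypothesis: P(data | bag A) = (2/5)(2/5)(3/5) = 0.096; P(data | bag B) = (5/11)(5/11)(6/11) = 0.1127; P(data | bag C) = (2/12)(2/12)(10/12) = 0.023148; P(data | bag D) = (5/10)(5/10)(5/10) = 0.125.
Multiplying each by its prior: 1/7 · 0.096 = 0.013714, 3/7 · 0.1127 = 0.048299, 1/7 · 0.023148 = 0.0033069, 2/7 · 0.125 = 0.035714; summing to 0.10103.
The posterior is then P(bag A | data) = 0.13574, P(bag B | data) = 0.47804, P(bag C | data) = 0.03273, P(bag D | data) = 0.35349.
So P(green next | data) = Σ P(green next | H) P(H | data) = (2/5)(0.13574) + (5/11)(0.47804) + (1/6)(0.03273) + (1/2)(0.35349) = 0.45379.

0.4538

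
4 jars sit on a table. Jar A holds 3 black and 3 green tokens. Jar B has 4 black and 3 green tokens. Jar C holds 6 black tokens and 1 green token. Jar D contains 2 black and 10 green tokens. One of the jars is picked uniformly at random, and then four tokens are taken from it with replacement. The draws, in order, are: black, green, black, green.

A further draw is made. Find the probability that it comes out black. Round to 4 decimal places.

Under each hypothesis, the probability of the observed sequence is: P(data | jar A) = (3/6)(3/6)(3/6)(3/6) = 0.0625; P(data | jar B) = (4/7)(3/7)(4/7)(3/7) = 0.059975; P(data | jar C) = (6/7)(1/7)(6/7)(1/7) = 0.014994; P(data | jar D) = (2/12)(10/12)(2/12)(10/12) = 0.01929.
Multiplying each by its prior: 1/4 · 0.0625 = 0.015625, 1/4 · 0.059975 = 0.014994, 1/4 · 0.014994 = 0.0037484, 1/4 · 0.01929 = 0.0048225; summing to 0.03919.
The posterior is then P(jar A | data) = 0.3987, P(jar B | data) = 0.38259, P(jar C | data) = 0.095649, P(jar D | data) = 0.12306.
Averaging over the posterior, P(black next | data) = (1/2)(0.3987) + (4/7)(0.38259) + (6/7)(0.095649) + (1/6)(0.12306) = 0.52047.

0.5205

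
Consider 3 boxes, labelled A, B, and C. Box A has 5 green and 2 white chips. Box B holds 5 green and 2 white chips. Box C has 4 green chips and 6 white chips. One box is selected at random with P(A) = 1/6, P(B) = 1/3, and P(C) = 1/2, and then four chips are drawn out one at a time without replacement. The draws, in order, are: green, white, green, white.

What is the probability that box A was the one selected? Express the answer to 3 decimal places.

Under each hypothesis, the probability of the observed sequence is: P(data | box A) = (5/7)(2/6)(4/5)(1/4) = 1/21; P(data | box B) = (5/7)(2/6)(4/5)(1/4) = 1/21; P(data | box C) = (4/10)(6/9)(3/8)(5/7) = 1/14.
Weighting by the prior gives 1/6 · 1/21 = 1/126, 1/3 · 1/21 = 1/63, 1/2 · 1/14 = 1/28; with total 5/84.
So P(box A | data) = (1/126) / (5/84) = 2/15.

0.133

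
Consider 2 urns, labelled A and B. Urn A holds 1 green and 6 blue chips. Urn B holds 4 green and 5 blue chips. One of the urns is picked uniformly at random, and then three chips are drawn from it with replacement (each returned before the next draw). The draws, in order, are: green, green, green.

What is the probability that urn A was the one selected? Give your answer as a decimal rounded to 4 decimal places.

0.0321

Under each hypothesis, the probability of the observed sequence is: P(data | urn A) = (1/7)(1/7)(1/7) = 0.0029155; P(data | urn B) = (4/9)(4/9)(4/9) = 0.087791.
Multiplying each by its prior: 1/2 · 0.0029155 = 0.0014577, 1/2 · 0.087791 = 0.043896; summing to 0.045353.
Hence P(urn A | data) = (0.0014577) / (0.045353) = 0.032141.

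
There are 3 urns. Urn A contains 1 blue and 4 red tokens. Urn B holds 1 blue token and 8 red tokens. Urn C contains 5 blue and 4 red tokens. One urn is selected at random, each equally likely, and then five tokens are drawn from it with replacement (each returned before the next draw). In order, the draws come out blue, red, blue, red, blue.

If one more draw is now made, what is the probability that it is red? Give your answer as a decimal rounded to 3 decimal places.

Compute the likelihood of the observed sequence for each case: P(data | urn A) = (1/5)(4/5)(1/5)(4/5)(1/5) = 0.00512; P(data | urn B) = (1/9)(8/9)(1/9)(8/9)(1/9) = 0.0010838; P(data | urn C) = (5/9)(4/9)(5/9)(4/9)(5/9) = 0.03387.
Multiplying each by its prior: 1/3 · 0.00512 = 0.0017067, 1/3 · 0.0010838 = 0.00036128, 1/3 · 0.03387 = 0.01129; with total 0.013358.
Dividing through by the total gives posterior P(urn A | data) = 0.12776, P(urn B | data) = 0.027046, P(urn C | data) = 0.84519.
So P(red next | data) = Σ P(red next | H) P(H | data) = (4/5)(0.12776) + (8/9)(0.027046) + (4/9)(0.84519) = 0.50189.

0.502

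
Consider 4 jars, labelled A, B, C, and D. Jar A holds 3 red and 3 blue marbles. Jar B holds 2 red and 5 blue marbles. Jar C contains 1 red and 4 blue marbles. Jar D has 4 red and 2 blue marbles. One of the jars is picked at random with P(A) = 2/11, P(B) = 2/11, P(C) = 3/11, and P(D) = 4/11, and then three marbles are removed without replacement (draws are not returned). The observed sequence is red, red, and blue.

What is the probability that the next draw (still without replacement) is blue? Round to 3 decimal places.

Compute the likelihood of the observed sequence for each case: P(data | jar A) = (3/6)(2/5)(3/4) = 0.15; P(data | jar B) = (2/7)(1/6)(5/5) = 0.047619; P(data | jar C) = (1/5)(0/4) = 0; P(data | jar D) = (4/6)(3/5)(2/4) = 0.2.
The prior-weighted likelihoods are 2/11 · 0.15 = 0.027273, 2/11 · 0.047619 = 0.008658, 3/11 · 0 = 0, 4/11 · 0.2 = 0.072727; summing to 0.10866.
Normalising, the posterior is P(jar A | data) = 0.251, P(jar B | data) = 0.079681, P(jar C | data) = 0, P(jar D | data) = 0.66932.
So P(blue next | data) = Σ P(blue next | H) P(H | data) = (2/3)(0.251) + (1)(0.079681) + (1/3)(0.66932) = 0.47012.

0.470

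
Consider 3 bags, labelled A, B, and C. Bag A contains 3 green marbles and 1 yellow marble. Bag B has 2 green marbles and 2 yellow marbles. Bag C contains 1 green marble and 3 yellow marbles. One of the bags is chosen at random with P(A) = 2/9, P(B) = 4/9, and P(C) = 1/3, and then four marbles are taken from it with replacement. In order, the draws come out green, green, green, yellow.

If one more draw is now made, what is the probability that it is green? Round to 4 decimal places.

The likelihood of the observed sequence under each hypothesis: P(data | bag A) = (3/4)(3/4)(3/4)(1/4) = 0.10547; P(data | bag B) = (2/4)(2/4)(2/4)(2/4) = 0.0625; P(data | bag C) = (1/4)(1/4)(1/4)(3/4) = 0.011719.
Weighting by the prior gives 2/9 · 0.10547 = 0.023438, 4/9 · 0.0625 = 0.027778, 1/3 · 0.011719 = 0.0039062; summing to 0.055122.
Normalising, the posterior is P(bag A | data) = 0.4252, P(bag B | data) = 0.50394, P(bag C | data) = 0.070866.
Averaging over the posterior, P(green next | data) = (3/4)(0.4252) + (1/2)(0.50394) + (1/4)(0.070866) = 0.58858.

0.5886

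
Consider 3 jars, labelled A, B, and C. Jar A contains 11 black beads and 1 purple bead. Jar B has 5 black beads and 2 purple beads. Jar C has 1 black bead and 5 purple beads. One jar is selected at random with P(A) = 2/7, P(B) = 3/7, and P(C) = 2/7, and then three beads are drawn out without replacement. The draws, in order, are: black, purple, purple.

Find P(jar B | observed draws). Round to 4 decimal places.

0.3000

Under each hypothesis, the probability of the observed sequence is: P(data | jar A) = (11/12)(1/11)(0/10) = 0; P(data | jar B) = (5/7)(2/6)(1/5) = 1/21; P(data | jar C) = (1/6)(5/5)(4/4) = 1/6.
The prior-weighted likelihoods are 2/7 · 0 = 0, 3/7 · 1/21 = 1/49, 2/7 · 1/6 = 1/21; with total 10/147.
Therefore the posterior P(jar B | data) = (1/49) / (10/147) = 3/10.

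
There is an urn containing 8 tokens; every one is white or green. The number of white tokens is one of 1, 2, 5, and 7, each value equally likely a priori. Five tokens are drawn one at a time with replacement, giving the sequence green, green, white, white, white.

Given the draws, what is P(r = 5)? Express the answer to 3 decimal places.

The likelihood of the observed sequence under each hypothesis: P(data | r = 1) = (7/8)(7/8)(1/8)(1/8)(1/8) = 0.0014954; P(data | r = 2) = (6/8)(6/8)(2/8)(2/8)(2/8) = 0.0087891; P(data | r = 5) = (3/8)(3/8)(5/8)(5/8)(5/8) = 0.034332; P(data | r = 7) = (1/8)(1/8)(7/8)(7/8)(7/8) = 0.010468.
The prior-weighted likelihoods are 1/4 · 0.0014954 = 0.00037384, 1/4 · 0.0087891 = 0.0021973, 1/4 · 0.034332 = 0.0085831, 1/4 · 0.010468 = 0.0026169; these sum to 0.013771.
Hence P(r = 5 | data) = (0.0085831) / (0.013771) = 0.62327.

0.623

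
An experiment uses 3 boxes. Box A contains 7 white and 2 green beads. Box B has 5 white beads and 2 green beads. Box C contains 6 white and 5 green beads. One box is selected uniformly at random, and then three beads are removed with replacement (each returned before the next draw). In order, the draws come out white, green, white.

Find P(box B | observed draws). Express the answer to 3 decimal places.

Under each hypothesis, the probability of the observed sequence is: P(data | box A) = (7/9)(2/9)(7/9) = 0.13443; P(data | box B) = (5/7)(2/7)(5/7) = 0.14577; P(data | box C) = (6/11)(5/11)(6/11) = 0.13524.
The prior-weighted likelihoods are 1/3 · 0.13443 = 0.04481, 1/3 · 0.14577 = 0.048591, 1/3 · 0.13524 = 0.045079; summing to 0.13848.
So P(box B | data) = (0.048591) / (0.13848) = 0.35089.

0.351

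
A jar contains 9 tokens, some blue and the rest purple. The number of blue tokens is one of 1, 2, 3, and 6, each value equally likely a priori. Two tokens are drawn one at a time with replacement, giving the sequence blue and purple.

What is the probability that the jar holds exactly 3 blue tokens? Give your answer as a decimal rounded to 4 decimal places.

Under each hypothesis, the probability of the observed sequence is: P(data | r = 1) = (1/9)(8/9) = 8/81; P(data | r = 2) = (2/9)(7/9) = 14/81; P(data | r = 3) = (3/9)(6/9) = 2/9; P(data | r = 6) = (6/9)(3/9) = 2/9.
The prior-weighted likelihoods are 1/4 · 8/81 = 2/81, 1/4 · 14/81 = 7/162, 1/4 · 2/9 = 1/18, 1/4 · 2/9 = 1/18; with total 29/162.
Hence P(r = 3 | data) = (1/18) / (29/162) = 9/29.

0.3103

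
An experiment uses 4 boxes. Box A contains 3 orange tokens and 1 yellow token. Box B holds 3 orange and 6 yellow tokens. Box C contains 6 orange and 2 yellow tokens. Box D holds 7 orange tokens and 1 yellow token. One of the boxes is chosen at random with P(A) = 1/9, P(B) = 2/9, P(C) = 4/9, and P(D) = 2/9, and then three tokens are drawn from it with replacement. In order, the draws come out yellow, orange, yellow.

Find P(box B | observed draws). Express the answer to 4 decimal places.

0.5310

For each hypothesis, P(data | H) works out to: P(data | box A) = (1/4)(3/4)(1/4) = 0.046875; P(data | box B) = (6/9)(3/9)(6/9) = 0.14815; P(data | box C) = (2/8)(6/8)(2/8) = 0.046875; P(data | box D) = (1/8)(7/8)(1/8) = 0.013672.
Multiplying each by its prior: 1/9 · 0.046875 = 0.0052083, 2/9 · 0.14815 = 0.032922, 4/9 · 0.046875 = 0.020833, 2/9 · 0.013672 = 0.0030382; these sum to 0.062002.
So P(box B | data) = (0.032922) / (0.062002) = 0.53098.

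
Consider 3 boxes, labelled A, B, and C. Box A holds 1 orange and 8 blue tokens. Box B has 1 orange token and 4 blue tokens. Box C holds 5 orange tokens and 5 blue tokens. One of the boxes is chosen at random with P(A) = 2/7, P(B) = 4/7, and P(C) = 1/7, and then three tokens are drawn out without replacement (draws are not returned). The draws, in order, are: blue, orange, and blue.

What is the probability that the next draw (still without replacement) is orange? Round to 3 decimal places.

Compute the likelihood of the observed sequence for each case: P(data | box A) = (8/9)(1/8)(7/7) = 0.11111; P(data | box B) = (4/5)(1/4)(3/3) = 0.2; P(data | box C) = (5/10)(5/9)(4/8) = 0.13889.
The prior-weighted likelihoods are 2/7 · 0.11111 = 0.031746, 4/7 · 0.2 = 0.11429, 1/7 · 0.13889 = 0.019841; summing to 0.16587.
The posterior is then P(box A | data) = 0.19139, P(box B | data) = 0.689, P(box C | data) = 0.11962.
So P(orange next | data) = Σ P(orange next | H) P(H | data) = (0)(0.19139) + (0)(0.689) + (4/7)(0.11962) = 0.068353.

0.068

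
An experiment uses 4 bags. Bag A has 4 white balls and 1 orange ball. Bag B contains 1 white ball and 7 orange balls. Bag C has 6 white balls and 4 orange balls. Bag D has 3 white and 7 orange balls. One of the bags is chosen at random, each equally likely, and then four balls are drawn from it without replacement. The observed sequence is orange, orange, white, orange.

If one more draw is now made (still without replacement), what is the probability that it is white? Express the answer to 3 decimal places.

0.235

Compute the likelihood of the observed sequence for each case: P(data | bag A) = (1/5)(0/4) = 0; P(data | bag B) = (7/8)(6/7)(1/6)(5/5) = 1/8; P(data | bag C) = (4/10)(3/9)(6/8)(2/7) = 1/35; P(data | bag D) = (7/10)(6/9)(3/8)(5/7) = 1/8.
The prior-weighted likelihoods are 1/4 · 0 = 0, 1/4 · 1/8 = 1/32, 1/4 · 1/35 = 1/140, 1/4 · 1/8 = 1/32; summing to 39/560.
The posterior is then P(bag A | data) = 0, P(bag B | data) = 35/78, P(bag C | data) = 4/39, P(bag D | data) = 35/78.
So P(white next | data) = Σ P(white next | H) P(H | data) = (0)(35/78) + (5/6)(4/39) + (1/3)(35/78) = 55/234.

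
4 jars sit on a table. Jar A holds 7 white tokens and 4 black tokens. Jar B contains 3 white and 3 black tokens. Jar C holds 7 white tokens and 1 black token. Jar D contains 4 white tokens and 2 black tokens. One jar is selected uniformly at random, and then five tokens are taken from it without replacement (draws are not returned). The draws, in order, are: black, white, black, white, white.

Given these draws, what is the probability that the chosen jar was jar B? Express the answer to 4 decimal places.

Under each hypothesis, the probability of the observed sequence is: P(data | jar A) = (4/11)(7/10)(3/9)(6/8)(5/7) = 0.045455; P(data | jar B) = (3/6)(3/5)(2/4)(2/3)(1/2) = 0.05; P(data | jar C) = (1/8)(7/7)(0/6) = 0; P(data | jar D) = (2/6)(4/5)(1/4)(3/3)(2/2) = 0.066667.
The prior-weighted likelihoods are 1/4 · 0.045455 = 0.011364, 1/4 · 0.05 = 0.0125, 1/4 · 0 = 0, 1/4 · 0.066667 = 0.016667; summing to 0.04053.
Hence P(jar B | data) = (0.0125) / (0.04053) = 0.30841.

0.3084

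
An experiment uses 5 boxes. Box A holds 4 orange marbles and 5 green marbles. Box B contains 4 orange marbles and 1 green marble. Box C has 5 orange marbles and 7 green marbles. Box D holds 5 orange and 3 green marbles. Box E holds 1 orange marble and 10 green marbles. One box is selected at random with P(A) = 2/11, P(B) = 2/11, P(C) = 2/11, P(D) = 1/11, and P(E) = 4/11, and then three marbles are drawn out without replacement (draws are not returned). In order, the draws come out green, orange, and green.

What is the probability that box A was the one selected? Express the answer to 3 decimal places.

0.292

Compute the likelihood of the observed sequence for each case: P(data | box A) = (5/9)(4/8)(4/7) = 0.15873; P(data | box B) = (1/5)(4/4)(0/3) = 0; P(data | box C) = (7/12)(5/11)(6/10) = 0.15909; P(data | box D) = (3/8)(5/7)(2/6) = 0.089286; P(data | box E) = (10/11)(1/10)(9/9) = 0.090909.
Multiplying each by its prior: 2/11 · 0.15873 = 0.02886, 2/11 · 0 = 0, 2/11 · 0.15909 = 0.028926, 1/11 · 0.089286 = 0.0081169, 4/11 · 0.090909 = 0.033058; with total 0.09896.
Therefore the posterior P(box A | data) = (0.02886) / (0.09896) = 0.29163.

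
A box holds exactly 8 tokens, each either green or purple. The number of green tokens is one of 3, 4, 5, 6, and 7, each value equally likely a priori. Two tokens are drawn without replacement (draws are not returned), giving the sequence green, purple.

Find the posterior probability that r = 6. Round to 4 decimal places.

Compute the likelihood of the observed sequence for each case: P(data | r = 3) = (3/8)(5/7) = 15/56; P(data | r = 4) = (4/8)(4/7) = 2/7; P(data | r = 5) = (5/8)(3/7) = 15/56; P(data | r = 6) = (6/8)(2/7) = 3/14; P(data | r = 7) = (7/8)(1/7) = 1/8.
The prior-weighted likelihoods are 1/5 · 15/56 = 3/56, 1/5 · 2/7 = 2/35, 1/5 · 15/56 = 3/56, 1/5 · 3/14 = 3/70, 1/5 · 1/8 = 1/40; these sum to 13/56.
Hence P(r = 6 | data) = (3/70) / (13/56) = 12/65.

0.1846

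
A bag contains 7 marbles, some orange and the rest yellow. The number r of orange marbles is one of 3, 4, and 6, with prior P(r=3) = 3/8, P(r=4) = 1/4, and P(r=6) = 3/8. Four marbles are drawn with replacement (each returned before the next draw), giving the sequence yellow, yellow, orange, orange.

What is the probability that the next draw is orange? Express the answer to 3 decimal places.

0.534

Under each hypothesis, the probability of the observed sequence is: P(data | r = 3) = (4/7)(4/7)(3/7)(3/7) = 0.059975; P(data | r = 4) = (3/7)(3/7)(4/7)(4/7) = 0.059975; P(data | r = 6) = (1/7)(1/7)(6/7)(6/7) = 0.014994.
Multiplying each by its prior: 3/8 · 0.059975 = 0.022491, 1/4 · 0.059975 = 0.014994, 3/8 · 0.014994 = 0.0056227; these sum to 0.043107.
Dividing through by the total gives posterior P(r = 3 | data) = 0.52174, P(r = 4 | data) = 0.34783, P(r = 6 | data) = 0.13043.
So P(orange next | data) = Σ P(orange next | H) P(H | data) = (3/7)(0.52174) + (4/7)(0.34783) + (6/7)(0.13043) = 0.53416.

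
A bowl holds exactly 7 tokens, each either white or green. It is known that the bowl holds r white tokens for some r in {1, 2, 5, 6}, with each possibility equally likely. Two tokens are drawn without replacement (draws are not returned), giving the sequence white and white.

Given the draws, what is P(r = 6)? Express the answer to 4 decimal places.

Under each hypothesis, the probability of the observed sequence is: P(data | r = 1) = (1/7)(0/6) = 0; P(data | r = 2) = (2/7)(1/6) = 1/21; P(data | r = 5) = (5/7)(4/6) = 10/21; P(data | r = 6) = (6/7)(5/6) = 5/7.
Weighting by the prior gives 1/4 · 0 = 0, 1/4 · 1/21 = 1/84, 1/4 · 10/21 = 5/42, 1/4 · 5/7 = 5/28; summing to 13/42.
By Bayes' rule, P(r = 6 | data) = (5/28) / (13/42) = 15/26.

0.5769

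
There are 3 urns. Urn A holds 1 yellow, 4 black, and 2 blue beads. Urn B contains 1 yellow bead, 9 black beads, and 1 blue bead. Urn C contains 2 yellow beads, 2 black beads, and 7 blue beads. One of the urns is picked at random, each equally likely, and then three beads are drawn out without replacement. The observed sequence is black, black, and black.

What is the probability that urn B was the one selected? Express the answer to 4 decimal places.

0.8167

For each hypothesis, P(data | H) works out to: P(data | urn A) = (4/7)(3/6)(2/5) = 4/35; P(data | urn B) = (9/11)(8/10)(7/9) = 28/55; P(data | urn C) = (2/11)(1/10)(0/9) = 0.
The prior-weighted likelihoods are 1/3 · 4/35 = 4/105, 1/3 · 28/55 = 28/165, 1/3 · 0 = 0; summing to 16/77.
Therefore the posterior P(urn B | data) = (28/165) / (16/77) = 49/60.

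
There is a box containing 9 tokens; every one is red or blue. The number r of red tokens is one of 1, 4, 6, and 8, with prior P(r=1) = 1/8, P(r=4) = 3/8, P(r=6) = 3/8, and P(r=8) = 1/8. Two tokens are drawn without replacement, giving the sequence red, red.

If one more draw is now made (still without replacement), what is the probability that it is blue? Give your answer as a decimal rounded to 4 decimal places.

For each hypothesis, P(data | H) works out to: P(data | r = 1) = (1/9)(0/8) = 0; P(data | r = 4) = (4/9)(3/8) = 1/6; P(data | r = 6) = (6/9)(5/8) = 5/12; P(data | r = 8) = (8/9)(7/8) = 7/9.
The prior-weighted likelihoods are 1/8 · 0 = 0, 3/8 · 1/6 = 1/16, 3/8 · 5/12 = 5/32, 1/8 · 7/9 = 7/72; summing to 91/288.
Normalising, the posterior is P(r = 1 | data) = 0, P(r = 4 | data) = 18/91, P(r = 6 | data) = 45/91, P(r = 8 | data) = 4/13.
The predictive probability is P(blue next | data) = (5/7)(18/91) + (3/7)(45/91) + (1/7)(4/13) = 253/637.

0.3972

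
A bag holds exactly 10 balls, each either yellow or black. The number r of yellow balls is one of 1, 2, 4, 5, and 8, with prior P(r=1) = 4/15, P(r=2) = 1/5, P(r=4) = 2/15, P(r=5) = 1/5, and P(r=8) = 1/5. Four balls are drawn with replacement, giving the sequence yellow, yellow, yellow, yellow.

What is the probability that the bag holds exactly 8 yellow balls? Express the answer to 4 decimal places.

The likelihood of the observed sequence under each hypothesis: P(data | r = 1) = (1/10)(1/10)(1/10)(1/10) = 0.0001; P(data | r = 2) = (2/10)(2/10)(2/10)(2/10) = 0.0016; P(data | r = 4) = (4/10)(4/10)(4/10)(4/10) = 0.0256; P(data | r = 5) = (5/10)(5/10)(5/10)(5/10) = 0.0625; P(data | r = 8) = (8/10)(8/10)(8/10)(8/10) = 0.4096.
Weighting by the prior gives 4/15 · 0.0001 = 2.6667e-05, 1/5 · 0.0016 = 0.00032, 2/15 · 0.0256 = 0.0034133, 1/5 · 0.0625 = 0.0125, 1/5 · 0.4096 = 0.08192; summing to 0.09818.
Therefore the posterior P(r = 8 | data) = (0.08192) / (0.09818) = 0.83439.

0.8344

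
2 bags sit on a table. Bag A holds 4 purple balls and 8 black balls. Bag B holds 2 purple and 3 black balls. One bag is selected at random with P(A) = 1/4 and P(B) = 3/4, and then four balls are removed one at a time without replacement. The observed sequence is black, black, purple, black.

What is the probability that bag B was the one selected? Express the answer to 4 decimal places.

0.7262

For each hypothesis, P(data | H) works out to: P(data | bag A) = (8/12)(7/11)(4/10)(6/9) = 0.11313; P(data | bag B) = (3/5)(2/4)(2/3)(1/2) = 0.1.
Multiplying each by its prior: 1/4 · 0.11313 = 0.028283, 3/4 · 0.1 = 0.075; with total 0.10328.
Therefore the posterior P(bag B | data) = (0.075) / (0.10328) = 0.72616.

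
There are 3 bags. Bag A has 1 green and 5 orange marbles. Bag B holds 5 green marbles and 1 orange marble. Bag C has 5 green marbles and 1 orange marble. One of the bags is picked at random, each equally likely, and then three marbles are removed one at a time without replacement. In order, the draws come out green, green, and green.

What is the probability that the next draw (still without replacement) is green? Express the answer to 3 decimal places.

0.667

Under each hypothesis, the probability of the observed sequence is: P(data | bag A) = (1/6)(0/5) = 0; P(data | bag B) = (5/6)(4/5)(3/4) = 1/2; P(data | bag C) = (5/6)(4/5)(3/4) = 1/2.
The prior-weighted likelihoods are 1/3 · 0 = 0, 1/3 · 1/2 = 1/6, 1/3 · 1/2 = 1/6; with total 1/3.
Dividing through by the total gives posterior P(bag A | data) = 0, P(bag B | data) = 1/2, P(bag C | data) = 1/2.
Averaging over the posterior, P(green next | data) = (2/3)(1/2) + (2/3)(1/2) = 2/3.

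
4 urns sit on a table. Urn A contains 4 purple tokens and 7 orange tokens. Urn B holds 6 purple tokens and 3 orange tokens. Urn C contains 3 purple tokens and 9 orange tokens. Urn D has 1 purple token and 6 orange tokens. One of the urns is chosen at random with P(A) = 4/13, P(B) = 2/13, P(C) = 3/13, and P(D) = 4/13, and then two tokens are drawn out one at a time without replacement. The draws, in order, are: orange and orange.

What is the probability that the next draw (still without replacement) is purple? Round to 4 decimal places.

The likelihood of the observed sequence under each hypothesis: P(data | urn A) = (7/11)(6/10) = 0.38182; P(data | urn B) = (3/9)(2/8) = 0.083333; P(data | urn C) = (9/12)(8/11) = 0.54545; P(data | urn D) = (6/7)(5/6) = 0.71429.
Multiplying each by its prior: 4/13 · 0.38182 = 0.11748, 2/13 · 0.083333 = 0.012821, 3/13 · 0.54545 = 0.12587, 4/13 · 0.71429 = 0.21978; with total 0.47596.
Normalising, the posterior is P(urn A | data) = 0.24683, P(urn B | data) = 0.026936, P(urn C | data) = 0.26447, P(urn D | data) = 0.46176.
The predictive probability is P(purple next | data) = (4/9)(0.24683) + (6/7)(0.026936) + (3/10)(0.26447) + (1/5)(0.46176) = 0.30448.

0.3045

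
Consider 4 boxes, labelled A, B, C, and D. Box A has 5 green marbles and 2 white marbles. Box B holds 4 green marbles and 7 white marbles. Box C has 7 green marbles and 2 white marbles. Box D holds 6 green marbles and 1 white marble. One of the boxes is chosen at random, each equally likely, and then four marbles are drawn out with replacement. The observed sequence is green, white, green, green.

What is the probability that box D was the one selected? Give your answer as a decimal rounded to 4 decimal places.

Under each hypothesis, the probability of the observed sequence is: P(data | box A) = (5/7)(2/7)(5/7)(5/7) = 0.10412; P(data | box B) = (4/11)(7/11)(4/11)(4/11) = 0.030599; P(data | box C) = (7/9)(2/9)(7/9)(7/9) = 0.10456; P(data | box D) = (6/7)(1/7)(6/7)(6/7) = 0.089963.
The prior-weighted likelihoods are 1/4 · 0.10412 = 0.026031, 1/4 · 0.030599 = 0.0076498, 1/4 · 0.10456 = 0.026139, 1/4 · 0.089963 = 0.022491; with total 0.082311.
So P(box D | data) = (0.022491) / (0.082311) = 0.27324.

0.2732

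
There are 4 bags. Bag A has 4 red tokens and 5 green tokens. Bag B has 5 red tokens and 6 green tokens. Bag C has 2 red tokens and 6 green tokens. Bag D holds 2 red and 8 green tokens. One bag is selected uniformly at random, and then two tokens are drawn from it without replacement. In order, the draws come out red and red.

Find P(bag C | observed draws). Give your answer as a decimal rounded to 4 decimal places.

Under each hypothesis, the probability of the observed sequence is: P(data | bag A) = (4/9)(3/8) = 0.16667; P(data | bag B) = (5/11)(4/10) = 0.18182; P(data | bag C) = (2/8)(1/7) = 0.035714; P(data | bag D) = (2/10)(1/9) = 0.022222.
The prior-weighted likelihoods are 1/4 · 0.16667 = 0.041667, 1/4 · 0.18182 = 0.045455, 1/4 · 0.035714 = 0.0089286, 1/4 · 0.022222 = 0.0055556; summing to 0.10161.
By Bayes' rule, P(bag C | data) = (0.0089286) / (0.10161) = 0.087875.

0.0879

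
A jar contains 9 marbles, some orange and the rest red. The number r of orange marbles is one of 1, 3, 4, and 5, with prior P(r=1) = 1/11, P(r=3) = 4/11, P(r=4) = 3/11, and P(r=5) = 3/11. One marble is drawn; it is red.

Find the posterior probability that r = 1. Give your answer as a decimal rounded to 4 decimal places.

0.1356

The likelihood of this draw under each hypothesis: P(data | r = 1) = (8/9) = 8/9; P(data | r = 3) = (6/9) = 2/3; P(data | r = 4) = (5/9) = 5/9; P(data | r = 5) = (4/9) = 4/9.
Multiplying each by its prior: 1/11 · 8/9 = 8/99, 4/11 · 2/3 = 8/33, 3/11 · 5/9 = 5/33, 3/11 · 4/9 = 4/33; these sum to 59/99.
So P(r = 1 | data) = (8/99) / (59/99) = 8/59.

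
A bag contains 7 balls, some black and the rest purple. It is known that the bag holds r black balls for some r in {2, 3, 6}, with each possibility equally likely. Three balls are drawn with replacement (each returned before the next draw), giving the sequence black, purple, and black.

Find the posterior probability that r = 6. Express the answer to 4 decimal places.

0.3913

Compute the likelihood of the observed sequence for each case: P(data | r = 2) = (2/7)(5/7)(2/7) = 0.058309; P(data | r = 3) = (3/7)(4/7)(3/7) = 0.10496; P(data | r = 6) = (6/7)(1/7)(6/7) = 0.10496.
Multiplying each by its prior: 1/3 · 0.058309 = 0.019436, 1/3 · 0.10496 = 0.034985, 1/3 · 0.10496 = 0.034985; these sum to 0.089407.
Hence P(r = 6 | data) = (0.034985) / (0.089407) = 0.3913.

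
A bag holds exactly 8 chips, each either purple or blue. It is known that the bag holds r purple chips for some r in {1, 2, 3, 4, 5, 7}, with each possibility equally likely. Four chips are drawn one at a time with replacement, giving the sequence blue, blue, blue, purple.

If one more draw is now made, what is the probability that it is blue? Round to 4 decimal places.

0.6705

Compute the likelihood of the observed sequence for each case: P(data | r = 1) = (7/8)(7/8)(7/8)(1/8) = 0.08374; P(data | r = 2) = (6/8)(6/8)(6/8)(2/8) = 0.10547; P(data | r = 3) = (5/8)(5/8)(5/8)(3/8) = 0.091553; P(data | r = 4) = (4/8)(4/8)(4/8)(4/8) = 0.0625; P(data | r = 5) = (3/8)(3/8)(3/8)(5/8) = 0.032959; P(data | r = 7) = (1/8)(1/8)(1/8)(7/8) = 0.001709.
Weighting by the prior gives 1/6 · 0.08374 = 0.013957, 1/6 · 0.10547 = 0.017578, 1/6 · 0.091553 = 0.015259, 1/6 · 0.0625 = 0.010417, 1/6 · 0.032959 = 0.0054932, 1/6 · 0.001709 = 0.00028483; summing to 0.062988.
Normalising, the posterior is P(r = 1 | data) = 0.22158, P(r = 2 | data) = 0.27907, P(r = 3 | data) = 0.24225, P(r = 4 | data) = 0.16537, P(r = 5 | data) = 0.087209, P(r = 7 | data) = 0.004522.
The predictive probability is P(blue next | data) = (7/8)(0.22158) + (3/4)(0.27907) + (5/8)(0.24225) + (1/2)(0.16537) + (3/8)(0.087209) + (1/8)(0.004522) = 0.67054.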